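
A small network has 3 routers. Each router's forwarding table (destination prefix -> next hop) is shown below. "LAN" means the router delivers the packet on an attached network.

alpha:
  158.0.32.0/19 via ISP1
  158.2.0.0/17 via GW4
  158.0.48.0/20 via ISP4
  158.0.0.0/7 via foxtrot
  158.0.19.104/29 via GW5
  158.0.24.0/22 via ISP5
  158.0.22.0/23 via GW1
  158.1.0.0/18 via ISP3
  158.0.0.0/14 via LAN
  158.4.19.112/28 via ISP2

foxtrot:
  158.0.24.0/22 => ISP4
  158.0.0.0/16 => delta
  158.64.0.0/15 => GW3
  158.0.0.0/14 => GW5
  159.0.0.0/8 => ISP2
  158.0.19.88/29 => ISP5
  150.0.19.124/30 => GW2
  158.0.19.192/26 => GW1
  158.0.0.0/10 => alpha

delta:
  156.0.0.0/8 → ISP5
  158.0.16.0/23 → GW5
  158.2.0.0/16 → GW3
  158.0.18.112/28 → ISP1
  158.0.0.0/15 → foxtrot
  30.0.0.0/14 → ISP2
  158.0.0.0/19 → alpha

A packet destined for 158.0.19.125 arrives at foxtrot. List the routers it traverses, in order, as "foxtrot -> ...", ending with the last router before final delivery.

At foxtrot: longest match for 158.0.19.125 is 158.0.0.0/16 -> delta
At delta: longest match for 158.0.19.125 is 158.0.0.0/19 -> alpha
At alpha: longest match for 158.0.19.125 is 158.0.0.0/14 -> LAN

foxtrot -> delta -> alpha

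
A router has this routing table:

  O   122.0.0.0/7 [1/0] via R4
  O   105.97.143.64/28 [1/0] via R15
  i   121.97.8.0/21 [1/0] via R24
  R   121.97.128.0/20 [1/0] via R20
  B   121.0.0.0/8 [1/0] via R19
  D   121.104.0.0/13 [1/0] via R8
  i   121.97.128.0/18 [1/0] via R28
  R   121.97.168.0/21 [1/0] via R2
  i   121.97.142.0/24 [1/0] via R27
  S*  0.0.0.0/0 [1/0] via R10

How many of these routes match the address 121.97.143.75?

Prefixes containing 121.97.143.75:
  0.0.0.0/0 (default, matches everything)
  121.0.0.0/8 (121.0.0.0 - 121.255.255.255)
  121.97.128.0/18 (121.97.128.0 - 121.97.191.255)
  121.97.128.0/20 (121.97.128.0 - 121.97.143.255)
Total matching entries: 4.

4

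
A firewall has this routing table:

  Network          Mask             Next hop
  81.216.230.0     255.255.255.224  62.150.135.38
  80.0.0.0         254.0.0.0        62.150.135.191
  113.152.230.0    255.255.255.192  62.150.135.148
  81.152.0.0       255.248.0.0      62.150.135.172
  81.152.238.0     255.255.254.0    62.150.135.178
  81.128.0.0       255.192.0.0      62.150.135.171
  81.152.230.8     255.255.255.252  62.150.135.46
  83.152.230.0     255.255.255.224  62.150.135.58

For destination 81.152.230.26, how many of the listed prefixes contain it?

3

Prefixes containing 81.152.230.26:
  80.0.0.0/7 (80.0.0.0 - 81.255.255.255)
  81.128.0.0/10 (81.128.0.0 - 81.191.255.255)
  81.152.0.0/13 (81.152.0.0 - 81.159.255.255)
Total matching entries: 3.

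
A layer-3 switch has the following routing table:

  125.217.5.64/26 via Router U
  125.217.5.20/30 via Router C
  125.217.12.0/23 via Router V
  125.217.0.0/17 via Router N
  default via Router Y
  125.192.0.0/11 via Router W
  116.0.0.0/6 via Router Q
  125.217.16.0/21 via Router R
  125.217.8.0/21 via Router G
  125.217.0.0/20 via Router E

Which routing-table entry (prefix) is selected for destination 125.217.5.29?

125.217.0.0/20

Entries matching 125.217.5.29:
  0.0.0.0/0 (default, matches everything)
  125.192.0.0/11 (125.192.0.0 - 125.223.255.255)
  125.217.0.0/17 (125.217.0.0 - 125.217.127.255)
  125.217.0.0/20 (125.217.0.0 - 125.217.15.255)
Most specific is 125.217.0.0/20.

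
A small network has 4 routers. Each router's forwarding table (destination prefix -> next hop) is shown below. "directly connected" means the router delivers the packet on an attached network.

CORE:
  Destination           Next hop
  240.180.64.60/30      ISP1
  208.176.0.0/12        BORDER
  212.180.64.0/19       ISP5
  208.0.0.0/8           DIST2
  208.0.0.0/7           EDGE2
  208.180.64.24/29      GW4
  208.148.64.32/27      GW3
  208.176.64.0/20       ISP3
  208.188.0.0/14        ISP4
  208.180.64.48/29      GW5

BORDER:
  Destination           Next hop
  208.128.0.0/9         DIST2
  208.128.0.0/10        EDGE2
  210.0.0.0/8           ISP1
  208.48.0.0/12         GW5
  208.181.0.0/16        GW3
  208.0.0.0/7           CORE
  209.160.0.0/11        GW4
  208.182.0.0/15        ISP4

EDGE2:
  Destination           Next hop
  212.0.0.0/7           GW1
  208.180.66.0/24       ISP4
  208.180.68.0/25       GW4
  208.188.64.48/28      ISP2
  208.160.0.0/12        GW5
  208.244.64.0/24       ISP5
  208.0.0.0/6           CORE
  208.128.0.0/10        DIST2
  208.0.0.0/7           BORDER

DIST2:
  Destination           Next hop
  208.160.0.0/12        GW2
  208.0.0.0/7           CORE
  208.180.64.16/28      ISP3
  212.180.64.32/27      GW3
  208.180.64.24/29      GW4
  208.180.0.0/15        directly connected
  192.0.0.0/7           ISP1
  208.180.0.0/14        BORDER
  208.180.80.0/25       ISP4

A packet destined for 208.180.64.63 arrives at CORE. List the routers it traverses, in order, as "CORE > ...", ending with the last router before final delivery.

CORE > BORDER > EDGE2 > DIST2

At CORE: longest match for 208.180.64.63 is 208.176.0.0/12 -> BORDER
At BORDER: longest match for 208.180.64.63 is 208.128.0.0/10 -> EDGE2
At EDGE2: longest match for 208.180.64.63 is 208.128.0.0/10 -> DIST2
At DIST2: longest match for 208.180.64.63 is 208.180.0.0/15 -> directly connected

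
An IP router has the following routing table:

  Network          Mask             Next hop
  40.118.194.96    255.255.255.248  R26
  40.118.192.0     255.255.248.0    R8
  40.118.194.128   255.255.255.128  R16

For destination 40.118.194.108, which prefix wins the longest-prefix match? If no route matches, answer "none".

Entries matching 40.118.194.108:
  40.118.192.0/21 (40.118.192.0 - 40.118.199.255)
Most specific is 40.118.192.0/21.

40.118.192.0/21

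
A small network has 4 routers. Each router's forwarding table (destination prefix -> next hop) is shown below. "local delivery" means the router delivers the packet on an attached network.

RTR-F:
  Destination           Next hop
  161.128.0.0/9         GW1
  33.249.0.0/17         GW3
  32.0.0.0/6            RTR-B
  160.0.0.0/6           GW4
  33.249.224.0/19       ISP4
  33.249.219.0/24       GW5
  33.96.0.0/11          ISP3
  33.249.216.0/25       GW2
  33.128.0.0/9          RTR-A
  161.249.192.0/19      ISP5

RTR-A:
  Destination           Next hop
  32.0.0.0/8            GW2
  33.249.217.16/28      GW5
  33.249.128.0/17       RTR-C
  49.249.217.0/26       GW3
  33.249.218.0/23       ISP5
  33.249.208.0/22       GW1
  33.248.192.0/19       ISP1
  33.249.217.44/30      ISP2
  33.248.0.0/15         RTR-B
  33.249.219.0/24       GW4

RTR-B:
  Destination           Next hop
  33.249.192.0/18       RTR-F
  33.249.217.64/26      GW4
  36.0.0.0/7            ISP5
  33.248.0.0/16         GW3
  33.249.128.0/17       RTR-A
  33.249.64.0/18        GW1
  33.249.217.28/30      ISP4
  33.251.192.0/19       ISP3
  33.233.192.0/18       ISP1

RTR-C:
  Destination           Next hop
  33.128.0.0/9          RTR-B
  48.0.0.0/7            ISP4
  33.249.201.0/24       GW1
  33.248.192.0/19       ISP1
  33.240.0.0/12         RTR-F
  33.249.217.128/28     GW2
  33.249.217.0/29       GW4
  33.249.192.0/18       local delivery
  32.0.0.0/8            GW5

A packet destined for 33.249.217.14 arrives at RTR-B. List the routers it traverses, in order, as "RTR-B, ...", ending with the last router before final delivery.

RTR-B, RTR-F, RTR-A, RTR-C

At RTR-B: longest match for 33.249.217.14 is 33.249.192.0/18 -> RTR-F
At RTR-F: longest match for 33.249.217.14 is 33.128.0.0/9 -> RTR-A
At RTR-A: longest match for 33.249.217.14 is 33.249.128.0/17 -> RTR-C
At RTR-C: longest match for 33.249.217.14 is 33.249.192.0/18 -> local delivery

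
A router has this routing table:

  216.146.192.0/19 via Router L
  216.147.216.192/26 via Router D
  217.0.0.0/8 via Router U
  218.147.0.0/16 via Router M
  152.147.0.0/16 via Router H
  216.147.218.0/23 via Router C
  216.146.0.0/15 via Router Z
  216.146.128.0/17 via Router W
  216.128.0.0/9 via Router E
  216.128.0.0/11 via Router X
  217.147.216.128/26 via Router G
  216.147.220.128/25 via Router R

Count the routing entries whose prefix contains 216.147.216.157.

Prefixes containing 216.147.216.157:
  216.128.0.0/9 (216.128.0.0 - 216.255.255.255)
  216.128.0.0/11 (216.128.0.0 - 216.159.255.255)
  216.146.0.0/15 (216.146.0.0 - 216.147.255.255)
Total matching entries: 3.

3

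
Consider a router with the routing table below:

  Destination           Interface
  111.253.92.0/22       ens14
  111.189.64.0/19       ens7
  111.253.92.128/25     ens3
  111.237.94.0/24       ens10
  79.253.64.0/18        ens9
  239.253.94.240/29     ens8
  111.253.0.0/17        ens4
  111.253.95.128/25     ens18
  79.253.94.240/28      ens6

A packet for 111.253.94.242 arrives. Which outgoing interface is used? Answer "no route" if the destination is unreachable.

ens14

Routes whose prefix contains 111.253.94.242:
  111.253.0.0/17 (111.253.0.0 - 111.253.127.255) -> ens4
  111.253.92.0/22 (111.253.92.0 - 111.253.95.255) -> ens14
More-specific entries that do NOT match:
  239.253.94.240/29 (239.253.94.240 - 239.253.94.247) does not contain 111.253.94.242
  79.253.94.240/28 (79.253.94.240 - 79.253.94.255) does not contain 111.253.94.242
  111.253.92.128/25 (111.253.92.128 - 111.253.92.255) does not contain 111.253.94.242
  111.253.95.128/25 (111.253.95.128 - 111.253.95.255) does not contain 111.253.94.242
  111.237.94.0/24 (111.237.94.0 - 111.237.94.255) does not contain 111.253.94.242
Longest matching prefix is /22 -> interface ens14.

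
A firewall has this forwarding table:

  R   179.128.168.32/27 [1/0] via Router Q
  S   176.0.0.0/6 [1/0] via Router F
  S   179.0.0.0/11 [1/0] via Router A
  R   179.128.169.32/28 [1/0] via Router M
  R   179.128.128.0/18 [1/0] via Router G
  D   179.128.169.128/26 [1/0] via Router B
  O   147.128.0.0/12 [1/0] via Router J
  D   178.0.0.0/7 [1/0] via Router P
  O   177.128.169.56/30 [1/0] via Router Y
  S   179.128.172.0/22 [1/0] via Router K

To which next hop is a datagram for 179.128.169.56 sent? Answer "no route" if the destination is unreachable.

Router G

Routes whose prefix contains 179.128.169.56:
  176.0.0.0/6 (176.0.0.0 - 179.255.255.255) -> Router F
  178.0.0.0/7 (178.0.0.0 - 179.255.255.255) -> Router P
  179.128.128.0/18 (179.128.128.0 - 179.128.191.255) -> Router G
More-specific entries that do NOT match:
  177.128.169.56/30 (177.128.169.56 - 177.128.169.59) does not contain 179.128.169.56
  179.128.169.32/28 (179.128.169.32 - 179.128.169.47) does not contain 179.128.169.56
  179.128.168.32/27 (179.128.168.32 - 179.128.168.63) does not contain 179.128.169.56
  179.128.169.128/26 (179.128.169.128 - 179.128.169.191) does not contain 179.128.169.56
  179.128.172.0/22 (179.128.172.0 - 179.128.175.255) does not contain 179.128.169.56
Longest matching prefix is /18 -> next hop Router G.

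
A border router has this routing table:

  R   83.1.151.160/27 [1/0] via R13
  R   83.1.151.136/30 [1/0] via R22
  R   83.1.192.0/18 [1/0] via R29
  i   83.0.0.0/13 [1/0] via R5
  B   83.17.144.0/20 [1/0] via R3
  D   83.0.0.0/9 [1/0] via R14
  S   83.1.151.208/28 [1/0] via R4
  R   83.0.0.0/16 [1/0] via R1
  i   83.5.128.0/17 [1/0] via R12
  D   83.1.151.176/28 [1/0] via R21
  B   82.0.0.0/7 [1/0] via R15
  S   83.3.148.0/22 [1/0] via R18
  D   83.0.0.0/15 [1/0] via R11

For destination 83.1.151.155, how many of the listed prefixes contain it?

Prefixes containing 83.1.151.155:
  82.0.0.0/7 (82.0.0.0 - 83.255.255.255)
  83.0.0.0/9 (83.0.0.0 - 83.127.255.255)
  83.0.0.0/13 (83.0.0.0 - 83.7.255.255)
  83.0.0.0/15 (83.0.0.0 - 83.1.255.255)
Total matching entries: 4.

4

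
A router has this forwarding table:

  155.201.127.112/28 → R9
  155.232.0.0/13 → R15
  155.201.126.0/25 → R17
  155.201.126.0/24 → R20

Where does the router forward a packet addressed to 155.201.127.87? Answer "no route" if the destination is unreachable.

No entry's prefix contains 155.201.127.87; there is no default route.

no route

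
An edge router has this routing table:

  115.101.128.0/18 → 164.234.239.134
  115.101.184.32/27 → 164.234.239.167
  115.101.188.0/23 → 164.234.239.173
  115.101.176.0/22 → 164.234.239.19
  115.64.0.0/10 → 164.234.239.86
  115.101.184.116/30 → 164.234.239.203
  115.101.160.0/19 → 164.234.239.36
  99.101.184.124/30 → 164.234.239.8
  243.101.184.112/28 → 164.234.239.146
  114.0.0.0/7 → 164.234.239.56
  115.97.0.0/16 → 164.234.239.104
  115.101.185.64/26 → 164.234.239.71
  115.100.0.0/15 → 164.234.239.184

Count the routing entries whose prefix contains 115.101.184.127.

Prefixes containing 115.101.184.127:
  114.0.0.0/7 (114.0.0.0 - 115.255.255.255)
  115.64.0.0/10 (115.64.0.0 - 115.127.255.255)
  115.100.0.0/15 (115.100.0.0 - 115.101.255.255)
  115.101.128.0/18 (115.101.128.0 - 115.101.191.255)
  115.101.160.0/19 (115.101.160.0 - 115.101.191.255)
Total matching entries: 5.

5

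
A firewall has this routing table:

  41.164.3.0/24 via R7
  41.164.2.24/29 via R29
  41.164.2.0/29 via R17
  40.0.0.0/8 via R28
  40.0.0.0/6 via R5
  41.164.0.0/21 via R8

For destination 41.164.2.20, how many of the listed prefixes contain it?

Prefixes containing 41.164.2.20:
  40.0.0.0/6 (40.0.0.0 - 43.255.255.255)
  41.164.0.0/21 (41.164.0.0 - 41.164.7.255)
Total matching entries: 2.

2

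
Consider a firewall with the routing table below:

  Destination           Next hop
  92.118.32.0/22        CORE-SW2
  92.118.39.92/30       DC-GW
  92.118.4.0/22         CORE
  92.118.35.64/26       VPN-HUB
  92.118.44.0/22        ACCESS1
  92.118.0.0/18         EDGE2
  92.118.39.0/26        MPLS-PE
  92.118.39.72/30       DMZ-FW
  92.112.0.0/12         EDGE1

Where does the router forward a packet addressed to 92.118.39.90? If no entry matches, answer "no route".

EDGE2

Routes whose prefix contains 92.118.39.90:
  92.112.0.0/12 (92.112.0.0 - 92.127.255.255) -> EDGE1
  92.118.0.0/18 (92.118.0.0 - 92.118.63.255) -> EDGE2
More-specific entries that do NOT match:
  92.118.39.92/30 (92.118.39.92 - 92.118.39.95) does not contain 92.118.39.90
  92.118.39.72/30 (92.118.39.72 - 92.118.39.75) does not contain 92.118.39.90
  92.118.35.64/26 (92.118.35.64 - 92.118.35.127) does not contain 92.118.39.90
  92.118.39.0/26 (92.118.39.0 - 92.118.39.63) does not contain 92.118.39.90
  92.118.32.0/22 (92.118.32.0 - 92.118.35.255) does not contain 92.118.39.90
  92.118.4.0/22 (92.118.4.0 - 92.118.7.255) does not contain 92.118.39.90
  92.118.44.0/22 (92.118.44.0 - 92.118.47.255) does not contain 92.118.39.90
Longest matching prefix is /18 -> next hop EDGE2.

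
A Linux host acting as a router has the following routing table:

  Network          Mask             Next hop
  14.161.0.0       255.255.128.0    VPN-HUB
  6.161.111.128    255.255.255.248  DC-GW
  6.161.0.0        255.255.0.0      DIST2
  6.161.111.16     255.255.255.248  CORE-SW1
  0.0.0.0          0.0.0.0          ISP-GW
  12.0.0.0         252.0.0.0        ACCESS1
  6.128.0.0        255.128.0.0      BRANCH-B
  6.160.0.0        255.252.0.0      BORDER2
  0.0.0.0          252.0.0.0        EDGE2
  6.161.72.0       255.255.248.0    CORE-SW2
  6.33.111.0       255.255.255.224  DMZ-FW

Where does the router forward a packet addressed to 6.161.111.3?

DIST2

Routes whose prefix contains 6.161.111.3:
  0.0.0.0/0 (default, matches everything) -> ISP-GW
  6.128.0.0/9 (6.128.0.0 - 6.255.255.255) -> BRANCH-B
  6.160.0.0/14 (6.160.0.0 - 6.163.255.255) -> BORDER2
  6.161.0.0/16 (6.161.0.0 - 6.161.255.255) -> DIST2
More-specific entries that do NOT match:
  6.161.111.128/29 (6.161.111.128 - 6.161.111.135) does not contain 6.161.111.3
  6.161.111.16/29 (6.161.111.16 - 6.161.111.23) does not contain 6.161.111.3
  6.33.111.0/27 (6.33.111.0 - 6.33.111.31) does not contain 6.161.111.3
  6.161.72.0/21 (6.161.72.0 - 6.161.79.255) does not contain 6.161.111.3
  14.161.0.0/17 (14.161.0.0 - 14.161.127.255) does not contain 6.161.111.3
Longest matching prefix is /16 -> next hop DIST2.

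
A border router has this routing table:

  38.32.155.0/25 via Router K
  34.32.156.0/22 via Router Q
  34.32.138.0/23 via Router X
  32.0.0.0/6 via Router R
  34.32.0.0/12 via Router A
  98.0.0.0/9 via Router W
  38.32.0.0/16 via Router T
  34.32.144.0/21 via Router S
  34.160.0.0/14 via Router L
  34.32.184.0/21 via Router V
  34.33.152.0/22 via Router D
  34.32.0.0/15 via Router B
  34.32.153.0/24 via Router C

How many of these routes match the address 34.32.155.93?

3

Prefixes containing 34.32.155.93:
  32.0.0.0/6 (32.0.0.0 - 35.255.255.255)
  34.32.0.0/12 (34.32.0.0 - 34.47.255.255)
  34.32.0.0/15 (34.32.0.0 - 34.33.255.255)
Total matching entries: 3.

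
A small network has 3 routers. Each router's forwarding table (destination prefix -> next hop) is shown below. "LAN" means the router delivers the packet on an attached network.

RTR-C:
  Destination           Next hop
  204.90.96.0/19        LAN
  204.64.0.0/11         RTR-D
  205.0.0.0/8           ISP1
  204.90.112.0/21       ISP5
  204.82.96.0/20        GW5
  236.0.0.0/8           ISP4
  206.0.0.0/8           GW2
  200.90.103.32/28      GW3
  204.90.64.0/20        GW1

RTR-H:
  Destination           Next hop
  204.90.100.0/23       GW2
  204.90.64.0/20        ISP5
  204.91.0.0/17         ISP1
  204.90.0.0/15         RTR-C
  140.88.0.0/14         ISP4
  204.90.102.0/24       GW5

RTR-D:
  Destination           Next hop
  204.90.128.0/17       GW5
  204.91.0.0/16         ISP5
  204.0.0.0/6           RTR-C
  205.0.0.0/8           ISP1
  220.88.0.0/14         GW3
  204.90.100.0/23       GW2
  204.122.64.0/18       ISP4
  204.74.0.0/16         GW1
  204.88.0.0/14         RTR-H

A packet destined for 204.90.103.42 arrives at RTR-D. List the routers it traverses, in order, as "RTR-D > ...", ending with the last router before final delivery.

At RTR-D: longest match for 204.90.103.42 is 204.88.0.0/14 -> RTR-H
At RTR-H: longest match for 204.90.103.42 is 204.90.0.0/15 -> RTR-C
At RTR-C: longest match for 204.90.103.42 is 204.90.96.0/19 -> LAN

RTR-D > RTR-H > RTR-C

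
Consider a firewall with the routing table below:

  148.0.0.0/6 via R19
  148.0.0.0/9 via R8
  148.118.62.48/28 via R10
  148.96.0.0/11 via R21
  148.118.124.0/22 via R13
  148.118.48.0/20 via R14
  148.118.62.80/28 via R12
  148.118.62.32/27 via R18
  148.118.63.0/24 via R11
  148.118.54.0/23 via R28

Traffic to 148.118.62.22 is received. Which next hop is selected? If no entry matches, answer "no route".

R14

Routes whose prefix contains 148.118.62.22:
  148.0.0.0/6 (148.0.0.0 - 151.255.255.255) -> R19
  148.0.0.0/9 (148.0.0.0 - 148.127.255.255) -> R8
  148.96.0.0/11 (148.96.0.0 - 148.127.255.255) -> R21
  148.118.48.0/20 (148.118.48.0 - 148.118.63.255) -> R14
More-specific entries that do NOT match:
  148.118.62.48/28 (148.118.62.48 - 148.118.62.63) does not contain 148.118.62.22
  148.118.62.80/28 (148.118.62.80 - 148.118.62.95) does not contain 148.118.62.22
  148.118.62.32/27 (148.118.62.32 - 148.118.62.63) does not contain 148.118.62.22
  148.118.63.0/24 (148.118.63.0 - 148.118.63.255) does not contain 148.118.62.22
  148.118.54.0/23 (148.118.54.0 - 148.118.55.255) does not contain 148.118.62.22
  148.118.124.0/22 (148.118.124.0 - 148.118.127.255) does not contain 148.118.62.22
Longest matching prefix is /20 -> next hop R14.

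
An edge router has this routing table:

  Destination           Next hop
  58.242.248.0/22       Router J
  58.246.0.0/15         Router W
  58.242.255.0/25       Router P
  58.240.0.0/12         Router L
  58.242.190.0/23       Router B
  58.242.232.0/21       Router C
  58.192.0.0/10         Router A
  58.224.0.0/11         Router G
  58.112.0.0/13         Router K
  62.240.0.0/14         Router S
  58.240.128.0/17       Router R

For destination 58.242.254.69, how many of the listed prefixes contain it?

3

Prefixes containing 58.242.254.69:
  58.192.0.0/10 (58.192.0.0 - 58.255.255.255)
  58.224.0.0/11 (58.224.0.0 - 58.255.255.255)
  58.240.0.0/12 (58.240.0.0 - 58.255.255.255)
Total matching entries: 3.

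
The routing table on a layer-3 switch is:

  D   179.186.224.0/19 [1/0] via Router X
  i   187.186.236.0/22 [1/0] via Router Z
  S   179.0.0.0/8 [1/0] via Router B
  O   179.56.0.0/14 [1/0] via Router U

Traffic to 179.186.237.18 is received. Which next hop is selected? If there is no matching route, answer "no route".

Routes whose prefix contains 179.186.237.18:
  179.0.0.0/8 (179.0.0.0 - 179.255.255.255) -> Router B
  179.186.224.0/19 (179.186.224.0 - 179.186.255.255) -> Router X
More-specific entries that do NOT match:
  187.186.236.0/22 (187.186.236.0 - 187.186.239.255) does not contain 179.186.237.18
Longest matching prefix is /19 -> next hop Router X.

Router X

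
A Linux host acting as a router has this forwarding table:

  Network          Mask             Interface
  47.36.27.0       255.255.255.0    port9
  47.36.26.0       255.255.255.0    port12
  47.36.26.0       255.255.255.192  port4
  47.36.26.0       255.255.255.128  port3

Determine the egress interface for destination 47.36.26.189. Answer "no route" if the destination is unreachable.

port12

Routes whose prefix contains 47.36.26.189:
  47.36.26.0/24 (47.36.26.0 - 47.36.26.255) -> port12
More-specific entries that do NOT match:
  47.36.26.0/26 (47.36.26.0 - 47.36.26.63) does not contain 47.36.26.189
  47.36.26.0/25 (47.36.26.0 - 47.36.26.127) does not contain 47.36.26.189
Longest matching prefix is /24 -> interface port12.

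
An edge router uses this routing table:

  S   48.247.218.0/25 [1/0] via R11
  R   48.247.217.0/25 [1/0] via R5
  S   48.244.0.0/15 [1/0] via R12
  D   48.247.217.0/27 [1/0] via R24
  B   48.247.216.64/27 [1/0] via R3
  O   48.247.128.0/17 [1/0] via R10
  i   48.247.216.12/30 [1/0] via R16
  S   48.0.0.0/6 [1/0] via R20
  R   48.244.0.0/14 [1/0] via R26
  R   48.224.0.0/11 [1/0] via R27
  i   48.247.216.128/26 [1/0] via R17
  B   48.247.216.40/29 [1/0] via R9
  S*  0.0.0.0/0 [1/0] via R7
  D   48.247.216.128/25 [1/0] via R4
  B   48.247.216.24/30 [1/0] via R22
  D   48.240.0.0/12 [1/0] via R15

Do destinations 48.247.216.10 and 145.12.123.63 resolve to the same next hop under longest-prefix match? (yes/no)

48.247.216.10: longest match 48.247.128.0/17 -> R10
145.12.123.63: longest match 0.0.0.0/0 -> R7

no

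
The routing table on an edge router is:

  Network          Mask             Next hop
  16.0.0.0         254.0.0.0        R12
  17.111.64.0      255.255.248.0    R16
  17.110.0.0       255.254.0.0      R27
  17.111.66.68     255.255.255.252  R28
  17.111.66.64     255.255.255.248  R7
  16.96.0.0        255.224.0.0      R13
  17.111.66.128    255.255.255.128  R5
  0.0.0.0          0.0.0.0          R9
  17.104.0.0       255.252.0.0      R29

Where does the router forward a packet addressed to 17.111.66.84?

R16

Routes whose prefix contains 17.111.66.84:
  0.0.0.0/0 (default, matches everything) -> R9
  16.0.0.0/7 (16.0.0.0 - 17.255.255.255) -> R12
  17.110.0.0/15 (17.110.0.0 - 17.111.255.255) -> R27
  17.111.64.0/21 (17.111.64.0 - 17.111.71.255) -> R16
More-specific entries that do NOT match:
  17.111.66.68/30 (17.111.66.68 - 17.111.66.71) does not contain 17.111.66.84
  17.111.66.64/29 (17.111.66.64 - 17.111.66.71) does not contain 17.111.66.84
  17.111.66.128/25 (17.111.66.128 - 17.111.66.255) does not contain 17.111.66.84
Longest matching prefix is /21 -> next hop R16.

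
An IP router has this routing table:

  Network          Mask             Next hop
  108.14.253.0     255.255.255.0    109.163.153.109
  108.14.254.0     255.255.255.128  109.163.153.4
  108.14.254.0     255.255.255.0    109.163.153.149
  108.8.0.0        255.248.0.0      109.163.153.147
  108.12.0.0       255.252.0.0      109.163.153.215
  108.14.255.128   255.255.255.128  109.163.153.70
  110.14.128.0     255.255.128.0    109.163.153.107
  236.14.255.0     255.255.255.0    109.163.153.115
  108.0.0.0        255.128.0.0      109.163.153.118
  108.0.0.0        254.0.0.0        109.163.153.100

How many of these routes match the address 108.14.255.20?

4

Prefixes containing 108.14.255.20:
  108.0.0.0/7 (108.0.0.0 - 109.255.255.255)
  108.0.0.0/9 (108.0.0.0 - 108.127.255.255)
  108.8.0.0/13 (108.8.0.0 - 108.15.255.255)
  108.12.0.0/14 (108.12.0.0 - 108.15.255.255)
Total matching entries: 4.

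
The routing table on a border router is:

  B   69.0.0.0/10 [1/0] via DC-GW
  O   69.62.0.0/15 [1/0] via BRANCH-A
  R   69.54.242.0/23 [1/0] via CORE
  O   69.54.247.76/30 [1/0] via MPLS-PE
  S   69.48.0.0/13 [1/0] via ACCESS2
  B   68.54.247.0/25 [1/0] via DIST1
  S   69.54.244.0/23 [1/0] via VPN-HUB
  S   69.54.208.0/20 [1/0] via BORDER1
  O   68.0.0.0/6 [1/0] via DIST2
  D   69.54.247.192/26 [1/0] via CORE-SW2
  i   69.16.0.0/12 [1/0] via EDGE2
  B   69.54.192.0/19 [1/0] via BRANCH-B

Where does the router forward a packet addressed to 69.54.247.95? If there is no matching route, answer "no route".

ACCESS2

Routes whose prefix contains 69.54.247.95:
  68.0.0.0/6 (68.0.0.0 - 71.255.255.255) -> DIST2
  69.0.0.0/10 (69.0.0.0 - 69.63.255.255) -> DC-GW
  69.48.0.0/13 (69.48.0.0 - 69.55.255.255) -> ACCESS2
More-specific entries that do NOT match:
  69.54.247.76/30 (69.54.247.76 - 69.54.247.79) does not contain 69.54.247.95
  69.54.247.192/26 (69.54.247.192 - 69.54.247.255) does not contain 69.54.247.95
  68.54.247.0/25 (68.54.247.0 - 68.54.247.127) does not contain 69.54.247.95
  69.54.242.0/23 (69.54.242.0 - 69.54.243.255) does not contain 69.54.247.95
  69.54.244.0/23 (69.54.244.0 - 69.54.245.255) does not contain 69.54.247.95
  69.54.208.0/20 (69.54.208.0 - 69.54.223.255) does not contain 69.54.247.95
  69.54.192.0/19 (69.54.192.0 - 69.54.223.255) does not contain 69.54.247.95
  69.62.0.0/15 (69.62.0.0 - 69.63.255.255) does not contain 69.54.247.95
Longest matching prefix is /13 -> next hop ACCESS2.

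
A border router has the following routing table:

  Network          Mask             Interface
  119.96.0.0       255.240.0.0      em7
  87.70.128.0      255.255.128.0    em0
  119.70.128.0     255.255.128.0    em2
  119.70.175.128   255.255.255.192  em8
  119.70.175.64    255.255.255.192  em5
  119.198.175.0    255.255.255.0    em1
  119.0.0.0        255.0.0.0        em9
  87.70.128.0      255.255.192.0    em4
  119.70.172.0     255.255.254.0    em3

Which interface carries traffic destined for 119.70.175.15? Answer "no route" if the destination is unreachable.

Routes whose prefix contains 119.70.175.15:
  119.0.0.0/8 (119.0.0.0 - 119.255.255.255) -> em9
  119.70.128.0/17 (119.70.128.0 - 119.70.255.255) -> em2
More-specific entries that do NOT match:
  119.70.175.128/26 (119.70.175.128 - 119.70.175.191) does not contain 119.70.175.15
  119.70.175.64/26 (119.70.175.64 - 119.70.175.127) does not contain 119.70.175.15
  119.198.175.0/24 (119.198.175.0 - 119.198.175.255) does not contain 119.70.175.15
  119.70.172.0/23 (119.70.172.0 - 119.70.173.255) does not contain 119.70.175.15
  87.70.128.0/18 (87.70.128.0 - 87.70.191.255) does not contain 119.70.175.15
Longest matching prefix is /17 -> interface em2.

em2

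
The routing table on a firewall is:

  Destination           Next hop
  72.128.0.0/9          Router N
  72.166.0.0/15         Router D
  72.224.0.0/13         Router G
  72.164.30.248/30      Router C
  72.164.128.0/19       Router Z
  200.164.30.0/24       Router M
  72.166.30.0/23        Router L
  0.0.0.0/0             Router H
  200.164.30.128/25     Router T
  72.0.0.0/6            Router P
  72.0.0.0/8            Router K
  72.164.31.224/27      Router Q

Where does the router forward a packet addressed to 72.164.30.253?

Router N

Routes whose prefix contains 72.164.30.253:
  0.0.0.0/0 (default, matches everything) -> Router H
  72.0.0.0/6 (72.0.0.0 - 75.255.255.255) -> Router P
  72.0.0.0/8 (72.0.0.0 - 72.255.255.255) -> Router K
  72.128.0.0/9 (72.128.0.0 - 72.255.255.255) -> Router N
More-specific entries that do NOT match:
  72.164.30.248/30 (72.164.30.248 - 72.164.30.251) does not contain 72.164.30.253
  72.164.31.224/27 (72.164.31.224 - 72.164.31.255) does not contain 72.164.30.253
  200.164.30.128/25 (200.164.30.128 - 200.164.30.255) does not contain 72.164.30.253
  200.164.30.0/24 (200.164.30.0 - 200.164.30.255) does not contain 72.164.30.253
  72.166.30.0/23 (72.166.30.0 - 72.166.31.255) does not contain 72.164.30.253
  72.164.128.0/19 (72.164.128.0 - 72.164.159.255) does not contain 72.164.30.253
  72.166.0.0/15 (72.166.0.0 - 72.167.255.255) does not contain 72.164.30.253
  72.224.0.0/13 (72.224.0.0 - 72.231.255.255) does not contain 72.164.30.253
Longest matching prefix is /9 -> next hop Router N.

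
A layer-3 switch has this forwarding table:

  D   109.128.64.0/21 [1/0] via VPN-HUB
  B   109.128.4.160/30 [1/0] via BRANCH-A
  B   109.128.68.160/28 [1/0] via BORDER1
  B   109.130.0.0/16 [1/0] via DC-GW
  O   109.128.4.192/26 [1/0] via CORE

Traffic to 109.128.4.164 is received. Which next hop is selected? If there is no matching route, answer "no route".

No entry's prefix contains 109.128.4.164; there is no default route.

no route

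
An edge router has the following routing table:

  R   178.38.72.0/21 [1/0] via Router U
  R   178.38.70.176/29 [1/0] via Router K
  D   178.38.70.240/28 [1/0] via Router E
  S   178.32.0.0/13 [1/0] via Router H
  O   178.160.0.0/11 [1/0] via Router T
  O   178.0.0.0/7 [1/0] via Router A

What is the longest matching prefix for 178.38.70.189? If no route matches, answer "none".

Entries matching 178.38.70.189:
  178.0.0.0/7 (178.0.0.0 - 179.255.255.255)
  178.32.0.0/13 (178.32.0.0 - 178.39.255.255)
Most specific is 178.32.0.0/13.

178.32.0.0/13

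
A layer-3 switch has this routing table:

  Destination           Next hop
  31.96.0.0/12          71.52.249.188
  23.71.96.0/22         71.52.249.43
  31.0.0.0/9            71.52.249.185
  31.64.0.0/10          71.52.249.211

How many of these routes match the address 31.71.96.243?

Prefixes containing 31.71.96.243:
  31.0.0.0/9 (31.0.0.0 - 31.127.255.255)
  31.64.0.0/10 (31.64.0.0 - 31.127.255.255)
Total matching entries: 2.

2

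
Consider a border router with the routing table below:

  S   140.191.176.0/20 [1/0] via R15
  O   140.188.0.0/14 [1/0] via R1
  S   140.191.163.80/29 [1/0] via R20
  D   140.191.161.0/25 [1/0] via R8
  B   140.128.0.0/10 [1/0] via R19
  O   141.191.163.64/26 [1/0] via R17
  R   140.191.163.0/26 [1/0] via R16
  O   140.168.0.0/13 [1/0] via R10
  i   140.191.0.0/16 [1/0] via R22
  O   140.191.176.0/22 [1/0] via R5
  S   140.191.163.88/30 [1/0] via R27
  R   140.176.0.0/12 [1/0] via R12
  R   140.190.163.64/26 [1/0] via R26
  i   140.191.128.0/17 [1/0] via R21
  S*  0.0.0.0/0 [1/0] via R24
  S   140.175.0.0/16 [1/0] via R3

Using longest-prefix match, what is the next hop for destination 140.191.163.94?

Routes whose prefix contains 140.191.163.94:
  0.0.0.0/0 (default, matches everything) -> R24
  140.128.0.0/10 (140.128.0.0 - 140.191.255.255) -> R19
  140.176.0.0/12 (140.176.0.0 - 140.191.255.255) -> R12
  140.188.0.0/14 (140.188.0.0 - 140.191.255.255) -> R1
  140.191.0.0/16 (140.191.0.0 - 140.191.255.255) -> R22
  140.191.128.0/17 (140.191.128.0 - 140.191.255.255) -> R21
More-specific entries that do NOT match:
  140.191.163.88/30 (140.191.163.88 - 140.191.163.91) does not contain 140.191.163.94
  140.191.163.80/29 (140.191.163.80 - 140.191.163.87) does not contain 140.191.163.94
  141.191.163.64/26 (141.191.163.64 - 141.191.163.127) does not contain 140.191.163.94
  140.191.163.0/26 (140.191.163.0 - 140.191.163.63) does not contain 140.191.163.94
  140.190.163.64/26 (140.190.163.64 - 140.190.163.127) does not contain 140.191.163.94
  140.191.161.0/25 (140.191.161.0 - 140.191.161.127) does not contain 140.191.163.94
  140.191.176.0/22 (140.191.176.0 - 140.191.179.255) does not contain 140.191.163.94
  140.191.176.0/20 (140.191.176.0 - 140.191.191.255) does not contain 140.191.163.94
Longest matching prefix is /17 -> next hop R21.

R21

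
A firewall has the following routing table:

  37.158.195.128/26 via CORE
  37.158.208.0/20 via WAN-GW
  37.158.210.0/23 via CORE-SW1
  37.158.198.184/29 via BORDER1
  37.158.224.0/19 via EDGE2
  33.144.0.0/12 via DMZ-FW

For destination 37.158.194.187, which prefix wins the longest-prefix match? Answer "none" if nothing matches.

none

37.158.194.187 is outside every listed prefix and there is no default route.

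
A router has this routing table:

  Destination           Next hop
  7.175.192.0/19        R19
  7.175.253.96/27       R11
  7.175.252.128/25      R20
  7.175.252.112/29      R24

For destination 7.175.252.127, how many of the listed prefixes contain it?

No listed prefix contains 7.175.252.127.
Total matching entries: 0.

0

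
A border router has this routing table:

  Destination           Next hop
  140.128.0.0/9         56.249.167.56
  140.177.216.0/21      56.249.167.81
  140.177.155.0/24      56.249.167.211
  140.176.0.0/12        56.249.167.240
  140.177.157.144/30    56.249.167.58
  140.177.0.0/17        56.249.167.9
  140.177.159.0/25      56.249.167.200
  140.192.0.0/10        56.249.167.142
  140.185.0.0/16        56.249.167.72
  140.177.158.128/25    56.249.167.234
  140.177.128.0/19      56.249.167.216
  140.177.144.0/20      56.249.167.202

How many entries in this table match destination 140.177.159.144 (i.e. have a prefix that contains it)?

4

Prefixes containing 140.177.159.144:
  140.128.0.0/9 (140.128.0.0 - 140.255.255.255)
  140.176.0.0/12 (140.176.0.0 - 140.191.255.255)
  140.177.128.0/19 (140.177.128.0 - 140.177.159.255)
  140.177.144.0/20 (140.177.144.0 - 140.177.159.255)
Total matching entries: 4.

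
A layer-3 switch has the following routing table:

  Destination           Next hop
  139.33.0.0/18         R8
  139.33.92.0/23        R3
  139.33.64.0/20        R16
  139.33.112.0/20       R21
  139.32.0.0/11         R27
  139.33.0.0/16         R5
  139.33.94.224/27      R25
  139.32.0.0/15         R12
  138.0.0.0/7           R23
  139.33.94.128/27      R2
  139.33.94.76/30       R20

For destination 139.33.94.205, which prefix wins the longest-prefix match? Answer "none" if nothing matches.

139.33.0.0/16

Entries matching 139.33.94.205:
  138.0.0.0/7 (138.0.0.0 - 139.255.255.255)
  139.32.0.0/11 (139.32.0.0 - 139.63.255.255)
  139.32.0.0/15 (139.32.0.0 - 139.33.255.255)
  139.33.0.0/16 (139.33.0.0 - 139.33.255.255)
Most specific is 139.33.0.0/16.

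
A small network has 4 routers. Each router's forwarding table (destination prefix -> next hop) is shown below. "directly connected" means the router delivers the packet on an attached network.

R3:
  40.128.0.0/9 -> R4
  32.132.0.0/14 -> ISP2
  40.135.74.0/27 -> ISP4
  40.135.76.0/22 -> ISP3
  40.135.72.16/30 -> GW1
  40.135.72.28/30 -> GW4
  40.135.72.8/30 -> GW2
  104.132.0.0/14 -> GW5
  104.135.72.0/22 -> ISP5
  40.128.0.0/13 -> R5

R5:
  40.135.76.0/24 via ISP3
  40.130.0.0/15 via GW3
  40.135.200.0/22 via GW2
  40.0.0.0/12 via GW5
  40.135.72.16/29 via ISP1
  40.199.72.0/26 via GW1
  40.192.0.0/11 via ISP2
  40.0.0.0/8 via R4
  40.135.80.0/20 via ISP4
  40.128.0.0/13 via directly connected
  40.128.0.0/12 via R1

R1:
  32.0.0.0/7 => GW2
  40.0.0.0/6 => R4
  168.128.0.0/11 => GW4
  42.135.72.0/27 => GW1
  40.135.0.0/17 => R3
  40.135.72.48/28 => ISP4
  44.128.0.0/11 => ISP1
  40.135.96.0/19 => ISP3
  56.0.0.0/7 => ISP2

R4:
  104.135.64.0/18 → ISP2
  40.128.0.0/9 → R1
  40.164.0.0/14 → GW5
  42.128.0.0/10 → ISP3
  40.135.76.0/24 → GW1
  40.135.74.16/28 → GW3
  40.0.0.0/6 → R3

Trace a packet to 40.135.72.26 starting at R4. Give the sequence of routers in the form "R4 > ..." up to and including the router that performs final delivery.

R4 > R1 > R3 > R5

At R4: longest match for 40.135.72.26 is 40.128.0.0/9 -> R1
At R1: longest match for 40.135.72.26 is 40.135.0.0/17 -> R3
At R3: longest match for 40.135.72.26 is 40.128.0.0/13 -> R5
At R5: longest match for 40.135.72.26 is 40.128.0.0/13 -> directly connected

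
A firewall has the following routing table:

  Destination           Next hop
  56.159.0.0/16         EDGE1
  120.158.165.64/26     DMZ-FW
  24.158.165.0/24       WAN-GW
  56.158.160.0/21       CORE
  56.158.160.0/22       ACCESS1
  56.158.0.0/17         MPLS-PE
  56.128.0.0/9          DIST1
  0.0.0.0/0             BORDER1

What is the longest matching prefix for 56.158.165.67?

Entries matching 56.158.165.67:
  0.0.0.0/0 (default, matches everything)
  56.128.0.0/9 (56.128.0.0 - 56.255.255.255)
  56.158.160.0/21 (56.158.160.0 - 56.158.167.255)
Most specific is 56.158.160.0/21.

56.158.160.0/21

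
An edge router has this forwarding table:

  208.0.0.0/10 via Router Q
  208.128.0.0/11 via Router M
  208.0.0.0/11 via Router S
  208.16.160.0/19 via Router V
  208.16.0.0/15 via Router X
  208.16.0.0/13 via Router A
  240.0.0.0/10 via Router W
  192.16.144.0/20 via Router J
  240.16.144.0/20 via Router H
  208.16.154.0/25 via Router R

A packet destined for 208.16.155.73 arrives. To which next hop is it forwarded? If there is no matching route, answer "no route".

Router X

Routes whose prefix contains 208.16.155.73:
  208.0.0.0/10 (208.0.0.0 - 208.63.255.255) -> Router Q
  208.0.0.0/11 (208.0.0.0 - 208.31.255.255) -> Router S
  208.16.0.0/13 (208.16.0.0 - 208.23.255.255) -> Router A
  208.16.0.0/15 (208.16.0.0 - 208.17.255.255) -> Router X
More-specific entries that do NOT match:
  208.16.154.0/25 (208.16.154.0 - 208.16.154.127) does not contain 208.16.155.73
  192.16.144.0/20 (192.16.144.0 - 192.16.159.255) does not contain 208.16.155.73
  240.16.144.0/20 (240.16.144.0 - 240.16.159.255) does not contain 208.16.155.73
  208.16.160.0/19 (208.16.160.0 - 208.16.191.255) does not contain 208.16.155.73
Longest matching prefix is /15 -> next hop Router X.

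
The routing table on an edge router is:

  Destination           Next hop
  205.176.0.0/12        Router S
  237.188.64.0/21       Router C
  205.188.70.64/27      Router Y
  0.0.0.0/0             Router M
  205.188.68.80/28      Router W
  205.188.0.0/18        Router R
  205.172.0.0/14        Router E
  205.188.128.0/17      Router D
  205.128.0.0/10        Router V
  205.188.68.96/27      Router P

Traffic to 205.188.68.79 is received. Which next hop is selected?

Routes whose prefix contains 205.188.68.79:
  0.0.0.0/0 (default, matches everything) -> Router M
  205.128.0.0/10 (205.128.0.0 - 205.191.255.255) -> Router V
  205.176.0.0/12 (205.176.0.0 - 205.191.255.255) -> Router S
More-specific entries that do NOT match:
  205.188.68.80/28 (205.188.68.80 - 205.188.68.95) does not contain 205.188.68.79
  205.188.70.64/27 (205.188.70.64 - 205.188.70.95) does not contain 205.188.68.79
  205.188.68.96/27 (205.188.68.96 - 205.188.68.127) does not contain 205.188.68.79
  237.188.64.0/21 (237.188.64.0 - 237.188.71.255) does not contain 205.188.68.79
  205.188.0.0/18 (205.188.0.0 - 205.188.63.255) does not contain 205.188.68.79
  205.188.128.0/17 (205.188.128.0 - 205.188.255.255) does not contain 205.188.68.79
  205.172.0.0/14 (205.172.0.0 - 205.175.255.255) does not contain 205.188.68.79
Longest matching prefix is /12 -> next hop Router S.

Router S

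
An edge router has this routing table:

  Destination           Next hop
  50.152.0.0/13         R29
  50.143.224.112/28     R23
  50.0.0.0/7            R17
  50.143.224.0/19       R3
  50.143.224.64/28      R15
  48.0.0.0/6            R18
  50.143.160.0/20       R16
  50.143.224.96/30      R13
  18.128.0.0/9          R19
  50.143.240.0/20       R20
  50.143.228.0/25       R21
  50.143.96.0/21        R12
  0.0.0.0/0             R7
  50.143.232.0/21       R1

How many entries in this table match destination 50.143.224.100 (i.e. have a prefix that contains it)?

4

Prefixes containing 50.143.224.100:
  0.0.0.0/0 (default, matches everything)
  48.0.0.0/6 (48.0.0.0 - 51.255.255.255)
  50.0.0.0/7 (50.0.0.0 - 51.255.255.255)
  50.143.224.0/19 (50.143.224.0 - 50.143.255.255)
Total matching entries: 4.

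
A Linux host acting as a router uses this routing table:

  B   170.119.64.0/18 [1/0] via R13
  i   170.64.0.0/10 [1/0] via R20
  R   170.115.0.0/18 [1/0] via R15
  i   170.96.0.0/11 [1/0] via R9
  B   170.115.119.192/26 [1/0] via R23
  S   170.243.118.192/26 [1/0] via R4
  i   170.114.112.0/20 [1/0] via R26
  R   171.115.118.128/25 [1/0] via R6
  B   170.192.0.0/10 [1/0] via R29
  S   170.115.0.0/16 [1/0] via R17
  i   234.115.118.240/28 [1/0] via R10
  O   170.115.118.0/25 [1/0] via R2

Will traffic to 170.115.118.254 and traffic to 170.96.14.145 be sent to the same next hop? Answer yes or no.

170.115.118.254: longest match 170.115.0.0/16 -> R17
170.96.14.145: longest match 170.96.0.0/11 -> R9

no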